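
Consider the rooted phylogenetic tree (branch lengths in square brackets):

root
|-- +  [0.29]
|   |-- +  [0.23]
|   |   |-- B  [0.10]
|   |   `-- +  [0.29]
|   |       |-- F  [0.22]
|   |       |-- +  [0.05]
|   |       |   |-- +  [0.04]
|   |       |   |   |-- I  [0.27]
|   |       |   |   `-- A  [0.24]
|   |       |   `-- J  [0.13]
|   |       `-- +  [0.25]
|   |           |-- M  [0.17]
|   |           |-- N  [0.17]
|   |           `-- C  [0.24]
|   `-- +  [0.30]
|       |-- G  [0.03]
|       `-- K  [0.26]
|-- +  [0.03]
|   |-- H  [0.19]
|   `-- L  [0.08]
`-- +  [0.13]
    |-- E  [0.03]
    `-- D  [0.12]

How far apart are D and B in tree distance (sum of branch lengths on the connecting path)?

0.87

The path runs D → … → MRCA → … → B; the MRCA is the root of the tree.
Branch lengths along that path: 0.12 + 0.13 + 0.29 + 0.23 + 0.10 = 0.87.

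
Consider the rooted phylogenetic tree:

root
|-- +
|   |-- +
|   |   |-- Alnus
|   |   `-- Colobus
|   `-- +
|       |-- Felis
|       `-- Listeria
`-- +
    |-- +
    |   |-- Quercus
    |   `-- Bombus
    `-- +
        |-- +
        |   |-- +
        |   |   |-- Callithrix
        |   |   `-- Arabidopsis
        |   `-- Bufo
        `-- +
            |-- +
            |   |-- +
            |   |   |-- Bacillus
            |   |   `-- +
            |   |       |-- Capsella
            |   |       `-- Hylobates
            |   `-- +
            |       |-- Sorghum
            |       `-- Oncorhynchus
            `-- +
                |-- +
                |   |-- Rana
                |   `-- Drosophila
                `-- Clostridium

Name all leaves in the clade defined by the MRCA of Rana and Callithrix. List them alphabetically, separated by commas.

Arabidopsis, Bacillus, Bufo, Callithrix, Capsella, Clostridium, Drosophila, Hylobates, Oncorhynchus, Rana, Sorghum

Tracing Rana: it sits inside (Rana,Drosophila).
Tracing Callithrix: it sits inside (Callithrix,Arabidopsis).
The smallest clade enclosing both is (((Callithrix,Arabidopsis),Bufo),(((Bacillus,(Capsella,Hylobates)),(Sorghum,Oncorhynchus)),((Rana,Drosophila),Clostridium))); the answer is its 11 terminal taxa in alphabetical order.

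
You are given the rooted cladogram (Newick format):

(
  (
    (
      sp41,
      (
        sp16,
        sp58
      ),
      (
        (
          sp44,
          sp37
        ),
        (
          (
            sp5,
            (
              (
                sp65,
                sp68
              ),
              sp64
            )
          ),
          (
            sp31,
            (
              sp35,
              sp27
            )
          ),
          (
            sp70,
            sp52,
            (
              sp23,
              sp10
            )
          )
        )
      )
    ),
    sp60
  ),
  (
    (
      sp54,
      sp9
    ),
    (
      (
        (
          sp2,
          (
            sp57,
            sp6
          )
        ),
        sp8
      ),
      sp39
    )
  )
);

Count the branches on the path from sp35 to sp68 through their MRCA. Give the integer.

The MRCA of sp35 and sp68 is the node subtending ((sp5,((sp65,sp68),sp64)),(sp31,(sp35,sp27)),(sp70,sp52,(sp23,sp10))).
From sp35 up to that node: 3 branches. From sp68 up to the same node: 4 branches. Total: 3 + 4 = 7.

7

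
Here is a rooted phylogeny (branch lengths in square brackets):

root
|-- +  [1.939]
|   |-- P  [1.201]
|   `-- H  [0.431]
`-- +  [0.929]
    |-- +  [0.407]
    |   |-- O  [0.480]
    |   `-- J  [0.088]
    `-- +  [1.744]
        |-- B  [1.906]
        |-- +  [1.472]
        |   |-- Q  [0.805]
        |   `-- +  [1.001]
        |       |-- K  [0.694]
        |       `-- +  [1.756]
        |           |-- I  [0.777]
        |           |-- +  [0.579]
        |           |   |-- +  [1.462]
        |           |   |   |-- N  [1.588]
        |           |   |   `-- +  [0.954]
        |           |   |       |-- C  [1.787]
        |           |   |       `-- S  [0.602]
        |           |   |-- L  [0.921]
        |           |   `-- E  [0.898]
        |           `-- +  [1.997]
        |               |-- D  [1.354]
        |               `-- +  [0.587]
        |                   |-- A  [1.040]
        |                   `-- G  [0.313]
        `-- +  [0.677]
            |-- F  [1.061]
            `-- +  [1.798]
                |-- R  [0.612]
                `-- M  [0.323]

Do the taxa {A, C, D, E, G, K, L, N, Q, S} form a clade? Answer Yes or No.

The MRCA of the listed taxa subtends (Q,(K,(I,((N,(C,S)),L,E),(D,(A,G))))).
That clade also contains I, which is not in the proposed group, so the group is not monophyletic.

No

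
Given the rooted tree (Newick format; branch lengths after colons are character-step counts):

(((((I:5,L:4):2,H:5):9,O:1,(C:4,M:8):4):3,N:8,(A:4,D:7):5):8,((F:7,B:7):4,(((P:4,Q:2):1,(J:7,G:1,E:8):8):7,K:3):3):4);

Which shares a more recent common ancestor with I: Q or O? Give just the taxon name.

O

The MRCA of I and O subtends (((I,L),H),O,(C,M)) (6 taxa).
The MRCA of I and Q is the root, subtending the entire tree (17 taxa).
The first is nested inside the second, so I shares a more recent common ancestor with O.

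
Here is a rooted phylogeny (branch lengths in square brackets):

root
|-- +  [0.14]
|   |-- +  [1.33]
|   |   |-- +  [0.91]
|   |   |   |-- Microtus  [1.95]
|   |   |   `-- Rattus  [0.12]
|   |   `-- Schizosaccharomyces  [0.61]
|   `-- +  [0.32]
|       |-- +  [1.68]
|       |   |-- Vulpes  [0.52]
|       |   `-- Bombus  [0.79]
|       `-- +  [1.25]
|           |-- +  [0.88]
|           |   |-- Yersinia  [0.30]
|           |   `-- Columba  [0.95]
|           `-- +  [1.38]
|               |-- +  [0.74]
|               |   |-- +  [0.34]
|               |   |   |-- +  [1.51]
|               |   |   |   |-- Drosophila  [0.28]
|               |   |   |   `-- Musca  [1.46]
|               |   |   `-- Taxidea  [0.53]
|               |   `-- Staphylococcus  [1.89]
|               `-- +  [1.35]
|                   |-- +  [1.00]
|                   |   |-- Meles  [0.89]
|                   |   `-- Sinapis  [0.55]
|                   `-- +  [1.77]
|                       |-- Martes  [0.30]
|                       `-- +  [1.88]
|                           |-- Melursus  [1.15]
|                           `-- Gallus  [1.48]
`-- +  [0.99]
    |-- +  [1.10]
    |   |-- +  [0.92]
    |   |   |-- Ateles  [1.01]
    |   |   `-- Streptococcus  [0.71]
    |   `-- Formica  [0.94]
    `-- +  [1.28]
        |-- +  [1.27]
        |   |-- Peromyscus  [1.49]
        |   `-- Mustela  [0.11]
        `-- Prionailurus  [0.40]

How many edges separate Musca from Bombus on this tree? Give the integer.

8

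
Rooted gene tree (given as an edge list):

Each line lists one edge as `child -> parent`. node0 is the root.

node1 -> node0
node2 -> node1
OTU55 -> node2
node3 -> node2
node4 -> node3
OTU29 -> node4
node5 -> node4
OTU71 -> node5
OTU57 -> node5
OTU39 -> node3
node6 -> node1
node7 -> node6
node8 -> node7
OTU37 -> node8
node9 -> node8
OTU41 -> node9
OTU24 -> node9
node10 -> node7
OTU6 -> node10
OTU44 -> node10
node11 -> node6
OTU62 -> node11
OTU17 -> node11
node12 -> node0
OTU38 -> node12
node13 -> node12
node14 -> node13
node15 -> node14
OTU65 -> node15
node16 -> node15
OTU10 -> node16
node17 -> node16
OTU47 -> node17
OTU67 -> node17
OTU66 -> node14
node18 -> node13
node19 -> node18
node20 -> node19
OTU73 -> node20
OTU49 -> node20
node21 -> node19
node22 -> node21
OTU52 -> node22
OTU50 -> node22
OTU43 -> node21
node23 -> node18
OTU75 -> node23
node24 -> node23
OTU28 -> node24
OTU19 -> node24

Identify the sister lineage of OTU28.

OTU19

OTU28 attaches to the tree at the node subtending (OTU28,OTU19).
The other lineage descending from that same node — the sister group — is the single tip OTU19.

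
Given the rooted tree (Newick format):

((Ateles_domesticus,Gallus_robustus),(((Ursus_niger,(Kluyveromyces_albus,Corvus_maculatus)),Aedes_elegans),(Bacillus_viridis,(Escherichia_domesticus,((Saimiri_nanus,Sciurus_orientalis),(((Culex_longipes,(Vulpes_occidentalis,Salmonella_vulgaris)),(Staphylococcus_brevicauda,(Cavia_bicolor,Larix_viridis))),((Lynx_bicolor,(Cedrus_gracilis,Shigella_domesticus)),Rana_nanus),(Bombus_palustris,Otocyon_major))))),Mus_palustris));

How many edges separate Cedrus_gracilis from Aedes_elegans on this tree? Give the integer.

10

The MRCA of Cedrus_gracilis and Aedes_elegans is the node subtending (((Ursus_niger,(Kluyveromyces_albus,Corvus_maculatus)),Aedes_elegans),(Bacillus_viridis,(Escherichia_domesticus,((Saimiri_nanus,Sciurus_orientalis),(((Culex_longipes,(Vulpes_occidentalis,Salmonella_vulgaris)),(Staphylococcus_brevicauda,(Cavia_bicolor,Larix_viridis))),((Lynx_bicolor,(Cedrus_gracilis,Shigella_domesticus)),Rana_nanus),(Bombus_palustris,Otocyon_major))))),Mus_palustris).
From Cedrus_gracilis up to that node: 8 branches. From Aedes_elegans up to the same node: 2 branches. Total: 8 + 2 = 10.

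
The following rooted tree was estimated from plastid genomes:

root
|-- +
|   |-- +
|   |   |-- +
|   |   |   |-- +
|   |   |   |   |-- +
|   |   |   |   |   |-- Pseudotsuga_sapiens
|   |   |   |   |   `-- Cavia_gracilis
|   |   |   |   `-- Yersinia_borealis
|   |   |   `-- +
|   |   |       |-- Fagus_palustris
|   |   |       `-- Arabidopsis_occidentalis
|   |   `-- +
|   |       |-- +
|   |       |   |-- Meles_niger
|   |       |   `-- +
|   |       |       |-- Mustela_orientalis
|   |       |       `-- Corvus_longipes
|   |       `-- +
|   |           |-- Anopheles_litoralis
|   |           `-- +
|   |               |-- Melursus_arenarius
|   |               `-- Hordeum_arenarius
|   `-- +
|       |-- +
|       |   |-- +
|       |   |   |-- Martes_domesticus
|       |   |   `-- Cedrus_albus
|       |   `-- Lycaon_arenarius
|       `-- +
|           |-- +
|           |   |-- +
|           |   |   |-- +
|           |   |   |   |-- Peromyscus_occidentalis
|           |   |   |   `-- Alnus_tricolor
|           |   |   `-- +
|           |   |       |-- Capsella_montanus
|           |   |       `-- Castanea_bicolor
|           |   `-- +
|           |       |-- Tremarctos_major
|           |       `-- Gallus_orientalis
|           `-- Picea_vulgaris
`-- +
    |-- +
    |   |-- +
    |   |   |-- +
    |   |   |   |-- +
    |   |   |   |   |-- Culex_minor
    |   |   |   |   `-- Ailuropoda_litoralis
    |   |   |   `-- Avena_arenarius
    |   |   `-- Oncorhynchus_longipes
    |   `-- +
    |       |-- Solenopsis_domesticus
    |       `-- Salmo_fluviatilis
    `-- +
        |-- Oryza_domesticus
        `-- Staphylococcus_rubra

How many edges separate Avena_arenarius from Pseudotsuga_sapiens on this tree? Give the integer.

11

The MRCA of Avena_arenarius and Pseudotsuga_sapiens is the root of the tree.
From Avena_arenarius up to that node: 5 branches. From Pseudotsuga_sapiens up to the same node: 6 branches. Total: 5 + 6 = 11.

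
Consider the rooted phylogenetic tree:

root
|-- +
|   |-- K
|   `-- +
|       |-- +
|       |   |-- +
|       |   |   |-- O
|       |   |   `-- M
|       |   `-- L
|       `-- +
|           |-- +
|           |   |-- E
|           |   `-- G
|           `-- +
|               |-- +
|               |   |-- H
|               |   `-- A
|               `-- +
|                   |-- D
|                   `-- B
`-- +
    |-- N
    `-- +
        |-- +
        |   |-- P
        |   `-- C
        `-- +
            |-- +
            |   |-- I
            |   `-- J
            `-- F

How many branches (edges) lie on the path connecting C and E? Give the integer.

9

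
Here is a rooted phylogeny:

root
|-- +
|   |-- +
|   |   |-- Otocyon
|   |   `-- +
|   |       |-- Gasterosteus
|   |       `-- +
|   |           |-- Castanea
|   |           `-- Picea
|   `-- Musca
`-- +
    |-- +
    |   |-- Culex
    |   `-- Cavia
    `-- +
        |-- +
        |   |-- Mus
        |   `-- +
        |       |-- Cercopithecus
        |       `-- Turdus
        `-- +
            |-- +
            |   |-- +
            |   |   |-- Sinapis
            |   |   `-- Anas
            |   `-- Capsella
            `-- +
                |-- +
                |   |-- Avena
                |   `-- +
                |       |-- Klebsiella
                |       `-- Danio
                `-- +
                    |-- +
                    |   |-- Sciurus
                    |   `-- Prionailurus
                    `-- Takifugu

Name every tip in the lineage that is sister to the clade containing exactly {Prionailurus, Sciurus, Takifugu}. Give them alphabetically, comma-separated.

Avena, Danio, Klebsiella

The clade containing exactly {Prionailurus, Sciurus, Takifugu} attaches to the tree at the node subtending ((Avena,(Klebsiella,Danio)),((Sciurus,Prionailurus),Takifugu)).
The other lineage descending from that same node — the sister group — is (Avena,(Klebsiella,Danio)); its 3 tips in alphabetical order are the answer.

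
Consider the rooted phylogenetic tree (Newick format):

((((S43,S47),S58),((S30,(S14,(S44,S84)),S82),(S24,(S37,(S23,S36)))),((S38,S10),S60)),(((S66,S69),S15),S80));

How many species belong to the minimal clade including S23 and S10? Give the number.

The MRCA of S23 and S10 is the node subtending (((S43,S47),S58),((S30,(S14,(S44,S84)),S82),(S24,(S37,(S23,S36)))),((S38,S10),S60)).
That clade contains 15 terminal taxa: S10, S14, S23, S24, S30, S36, S37, S38, S43, S44, S47, S58, S60, S82, S84.

15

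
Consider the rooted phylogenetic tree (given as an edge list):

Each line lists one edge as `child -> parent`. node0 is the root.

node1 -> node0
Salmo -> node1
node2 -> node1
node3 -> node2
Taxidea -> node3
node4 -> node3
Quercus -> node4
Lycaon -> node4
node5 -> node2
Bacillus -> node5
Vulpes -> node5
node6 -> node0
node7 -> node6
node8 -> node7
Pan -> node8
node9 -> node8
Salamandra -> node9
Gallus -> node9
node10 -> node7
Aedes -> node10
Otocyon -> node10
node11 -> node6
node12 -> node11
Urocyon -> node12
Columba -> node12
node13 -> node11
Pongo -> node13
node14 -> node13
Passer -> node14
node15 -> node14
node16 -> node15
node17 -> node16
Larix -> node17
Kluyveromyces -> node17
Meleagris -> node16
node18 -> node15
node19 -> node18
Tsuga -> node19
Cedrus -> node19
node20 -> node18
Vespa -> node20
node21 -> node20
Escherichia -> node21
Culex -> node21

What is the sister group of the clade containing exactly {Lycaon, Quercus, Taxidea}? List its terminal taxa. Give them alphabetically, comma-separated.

The clade containing exactly {Lycaon, Quercus, Taxidea} attaches to the tree at the node subtending ((Taxidea,(Quercus,Lycaon)),(Bacillus,Vulpes)).
The other lineage descending from that same node — the sister group — is (Bacillus,Vulpes); its 2 tips in alphabetical order are the answer.

Bacillus, Vulpes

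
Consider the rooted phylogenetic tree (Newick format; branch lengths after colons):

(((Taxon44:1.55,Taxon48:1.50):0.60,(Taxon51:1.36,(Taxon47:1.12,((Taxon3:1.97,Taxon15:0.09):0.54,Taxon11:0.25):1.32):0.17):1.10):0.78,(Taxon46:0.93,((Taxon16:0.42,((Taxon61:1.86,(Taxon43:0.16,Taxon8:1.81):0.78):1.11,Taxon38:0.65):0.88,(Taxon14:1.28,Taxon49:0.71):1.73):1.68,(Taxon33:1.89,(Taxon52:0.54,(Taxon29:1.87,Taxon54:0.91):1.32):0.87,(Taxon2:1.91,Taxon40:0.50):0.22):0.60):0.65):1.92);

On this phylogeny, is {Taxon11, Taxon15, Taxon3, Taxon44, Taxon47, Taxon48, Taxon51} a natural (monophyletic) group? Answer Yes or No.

The most recent common ancestor of these taxa subtends ((Taxon44,Taxon48),(Taxon51,(Taxon47,((Taxon3,Taxon15),Taxon11)))).
That clade has exactly 7 tips — every listed taxon and nothing else — so the group is monophyletic.

Yes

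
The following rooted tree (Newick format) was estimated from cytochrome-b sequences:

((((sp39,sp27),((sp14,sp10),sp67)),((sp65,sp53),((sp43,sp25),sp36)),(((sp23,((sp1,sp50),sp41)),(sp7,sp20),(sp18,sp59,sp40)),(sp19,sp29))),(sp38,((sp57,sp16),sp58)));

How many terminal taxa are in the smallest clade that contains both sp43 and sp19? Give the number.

21

The MRCA of sp43 and sp19 is the node subtending (((sp39,sp27),((sp14,sp10),sp67)),((sp65,sp53),((sp43,sp25),sp36)),(((sp23,((sp1,sp50),sp41)),(sp7,sp20),(sp18,sp59,sp40)),(sp19,sp29))).
That clade contains 21 terminal taxa: sp1, sp10, sp14, sp18, sp19, sp20, sp23, sp25, sp27, sp29, sp36, sp39, sp40, sp41, sp43, sp50, sp53, sp59, sp65, sp67, sp7.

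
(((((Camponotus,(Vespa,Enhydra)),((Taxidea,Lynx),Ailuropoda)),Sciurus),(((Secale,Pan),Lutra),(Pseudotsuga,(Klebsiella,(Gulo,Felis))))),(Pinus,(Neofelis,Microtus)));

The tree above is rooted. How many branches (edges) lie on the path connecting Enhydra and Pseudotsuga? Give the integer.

The MRCA of Enhydra and Pseudotsuga is the node subtending ((((Camponotus,(Vespa,Enhydra)),((Taxidea,Lynx),Ailuropoda)),Sciurus),(((Secale,Pan),Lutra),(Pseudotsuga,(Klebsiella,(Gulo,Felis))))).
From Enhydra up to that node: 5 branches. From Pseudotsuga up to the same node: 3 branches. Total: 5 + 3 = 8.

8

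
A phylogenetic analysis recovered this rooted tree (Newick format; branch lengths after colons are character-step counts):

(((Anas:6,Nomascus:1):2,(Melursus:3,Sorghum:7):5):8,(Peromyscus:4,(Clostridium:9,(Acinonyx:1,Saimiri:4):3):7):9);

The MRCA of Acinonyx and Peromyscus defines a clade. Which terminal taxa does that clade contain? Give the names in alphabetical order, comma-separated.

Acinonyx, Clostridium, Peromyscus, Saimiri

Tracing Acinonyx: it sits inside (Acinonyx,Saimiri).
Tracing Peromyscus: it sits inside (Peromyscus,(Clostridium,(Acinonyx,Saimiri))).
The smallest clade enclosing both is (Peromyscus,(Clostridium,(Acinonyx,Saimiri))); the answer is its 4 terminal taxa in alphabetical order.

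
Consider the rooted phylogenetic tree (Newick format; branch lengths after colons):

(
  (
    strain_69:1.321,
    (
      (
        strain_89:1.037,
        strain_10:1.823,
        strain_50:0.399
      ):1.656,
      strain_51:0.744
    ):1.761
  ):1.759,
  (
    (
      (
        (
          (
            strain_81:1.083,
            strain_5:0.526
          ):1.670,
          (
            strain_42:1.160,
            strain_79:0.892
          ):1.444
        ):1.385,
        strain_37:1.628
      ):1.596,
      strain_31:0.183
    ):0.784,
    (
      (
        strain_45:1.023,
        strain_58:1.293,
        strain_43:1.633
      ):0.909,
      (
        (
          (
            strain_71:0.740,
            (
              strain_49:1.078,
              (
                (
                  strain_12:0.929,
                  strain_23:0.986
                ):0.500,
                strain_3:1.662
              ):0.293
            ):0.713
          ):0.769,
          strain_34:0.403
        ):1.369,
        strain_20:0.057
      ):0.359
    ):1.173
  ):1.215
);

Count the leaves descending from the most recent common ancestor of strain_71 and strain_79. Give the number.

16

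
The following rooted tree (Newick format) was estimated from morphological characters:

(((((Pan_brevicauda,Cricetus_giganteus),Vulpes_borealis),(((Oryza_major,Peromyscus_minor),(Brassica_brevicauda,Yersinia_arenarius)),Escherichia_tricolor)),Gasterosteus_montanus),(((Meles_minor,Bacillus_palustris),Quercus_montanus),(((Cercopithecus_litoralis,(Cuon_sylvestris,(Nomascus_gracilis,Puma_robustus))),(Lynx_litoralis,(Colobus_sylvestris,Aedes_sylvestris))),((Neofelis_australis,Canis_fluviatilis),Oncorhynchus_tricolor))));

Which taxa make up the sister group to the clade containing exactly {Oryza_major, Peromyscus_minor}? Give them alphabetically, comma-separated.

The clade containing exactly {Oryza_major, Peromyscus_minor} attaches to the tree at the node subtending ((Oryza_major,Peromyscus_minor),(Brassica_brevicauda,Yersinia_arenarius)).
The other lineage descending from that same node — the sister group — is (Brassica_brevicauda,Yersinia_arenarius); its 2 tips in alphabetical order are the answer.

Brassica_brevicauda, Yersinia_arenarius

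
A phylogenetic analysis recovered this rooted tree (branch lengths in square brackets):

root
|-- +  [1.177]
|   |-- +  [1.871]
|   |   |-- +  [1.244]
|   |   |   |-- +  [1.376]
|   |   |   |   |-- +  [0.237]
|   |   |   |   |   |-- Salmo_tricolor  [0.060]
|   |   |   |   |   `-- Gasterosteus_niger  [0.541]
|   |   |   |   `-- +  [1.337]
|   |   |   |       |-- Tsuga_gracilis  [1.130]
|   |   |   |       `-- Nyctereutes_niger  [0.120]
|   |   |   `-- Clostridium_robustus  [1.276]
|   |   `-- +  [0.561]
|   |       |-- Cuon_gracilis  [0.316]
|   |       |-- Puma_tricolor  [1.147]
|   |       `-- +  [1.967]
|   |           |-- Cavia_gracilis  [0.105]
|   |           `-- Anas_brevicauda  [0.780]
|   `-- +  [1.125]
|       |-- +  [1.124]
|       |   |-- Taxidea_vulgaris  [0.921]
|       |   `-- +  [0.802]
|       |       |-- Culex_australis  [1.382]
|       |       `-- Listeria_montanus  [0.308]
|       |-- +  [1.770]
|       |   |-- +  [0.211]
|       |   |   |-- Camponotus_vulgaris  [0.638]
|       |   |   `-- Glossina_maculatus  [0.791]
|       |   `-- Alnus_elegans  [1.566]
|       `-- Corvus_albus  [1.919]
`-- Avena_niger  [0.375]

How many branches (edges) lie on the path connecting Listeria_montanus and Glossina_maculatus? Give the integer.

6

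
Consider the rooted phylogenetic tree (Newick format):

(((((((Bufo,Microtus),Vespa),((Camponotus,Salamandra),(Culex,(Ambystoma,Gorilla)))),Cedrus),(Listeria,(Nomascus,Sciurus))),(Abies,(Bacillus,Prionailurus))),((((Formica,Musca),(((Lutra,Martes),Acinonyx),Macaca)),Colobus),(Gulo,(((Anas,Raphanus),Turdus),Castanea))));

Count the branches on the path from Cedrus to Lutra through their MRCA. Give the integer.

11

The MRCA of Cedrus and Lutra is the root of the tree.
From Cedrus up to that node: 4 branches. From Lutra up to the same node: 7 branches. Total: 4 + 7 = 11.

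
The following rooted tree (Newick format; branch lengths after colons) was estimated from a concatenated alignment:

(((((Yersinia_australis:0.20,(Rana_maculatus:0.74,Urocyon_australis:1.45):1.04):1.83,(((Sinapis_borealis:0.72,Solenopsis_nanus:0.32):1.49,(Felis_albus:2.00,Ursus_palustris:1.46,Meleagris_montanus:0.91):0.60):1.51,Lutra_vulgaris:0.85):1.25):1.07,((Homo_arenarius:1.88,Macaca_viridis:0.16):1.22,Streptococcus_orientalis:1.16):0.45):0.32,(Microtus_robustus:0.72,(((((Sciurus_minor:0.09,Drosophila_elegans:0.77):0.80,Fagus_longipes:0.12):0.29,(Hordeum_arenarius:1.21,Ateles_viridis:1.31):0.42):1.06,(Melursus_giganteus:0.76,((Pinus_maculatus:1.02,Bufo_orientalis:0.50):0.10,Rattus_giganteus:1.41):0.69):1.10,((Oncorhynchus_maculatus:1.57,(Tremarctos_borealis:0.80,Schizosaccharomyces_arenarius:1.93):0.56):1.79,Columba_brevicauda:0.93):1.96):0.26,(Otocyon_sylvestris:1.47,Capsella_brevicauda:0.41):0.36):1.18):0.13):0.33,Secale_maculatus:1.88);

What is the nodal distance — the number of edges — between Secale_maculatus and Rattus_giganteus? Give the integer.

The MRCA of Secale_maculatus and Rattus_giganteus is the root of the tree.
From Secale_maculatus up to that node: 1 branch. From Rattus_giganteus up to the same node: 7 branches. Total: 1 + 7 = 8.

8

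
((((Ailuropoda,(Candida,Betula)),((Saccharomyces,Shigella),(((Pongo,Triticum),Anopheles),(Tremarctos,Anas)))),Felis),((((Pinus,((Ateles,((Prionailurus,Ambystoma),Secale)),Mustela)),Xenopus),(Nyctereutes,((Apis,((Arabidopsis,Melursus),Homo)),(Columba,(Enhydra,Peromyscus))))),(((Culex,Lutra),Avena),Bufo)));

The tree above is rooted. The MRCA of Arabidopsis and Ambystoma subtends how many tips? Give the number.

15

The MRCA of Arabidopsis and Ambystoma is the node subtending (((Pinus,((Ateles,((Prionailurus,Ambystoma),Secale)),Mustela)),Xenopus),(Nyctereutes,((Apis,((Arabidopsis,Melursus),Homo)),(Columba,(Enhydra,Peromyscus))))).
That clade contains 15 terminal taxa: Ambystoma, Apis, Arabidopsis, Ateles, Columba, Enhydra, Homo, Melursus, Mustela, Nyctereutes, Peromyscus, Pinus, Prionailurus, Secale, Xenopus.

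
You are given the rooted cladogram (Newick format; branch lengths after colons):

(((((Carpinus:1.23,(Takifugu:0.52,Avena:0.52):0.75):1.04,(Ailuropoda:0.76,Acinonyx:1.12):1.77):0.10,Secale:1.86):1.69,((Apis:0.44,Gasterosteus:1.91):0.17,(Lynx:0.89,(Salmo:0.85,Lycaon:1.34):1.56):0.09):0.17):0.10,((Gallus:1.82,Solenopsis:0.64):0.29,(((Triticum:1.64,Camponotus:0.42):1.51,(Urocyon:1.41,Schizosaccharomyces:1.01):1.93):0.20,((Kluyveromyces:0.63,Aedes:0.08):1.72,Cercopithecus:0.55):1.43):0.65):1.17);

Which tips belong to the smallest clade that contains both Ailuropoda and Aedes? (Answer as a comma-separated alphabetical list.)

Acinonyx, Aedes, Ailuropoda, Apis, Avena, Camponotus, Carpinus, Cercopithecus, Gallus, Gasterosteus, Kluyveromyces, Lycaon, Lynx, Salmo, Schizosaccharomyces, Secale, Solenopsis, Takifugu, Triticum, Urocyon

Tracing Ailuropoda: it sits inside (Ailuropoda,Acinonyx).
Tracing Aedes: it sits inside (Kluyveromyces,Aedes).
The smallest clade enclosing both is the whole tree (their MRCA is the root), so the answer is all 20 tips in alphabetical order.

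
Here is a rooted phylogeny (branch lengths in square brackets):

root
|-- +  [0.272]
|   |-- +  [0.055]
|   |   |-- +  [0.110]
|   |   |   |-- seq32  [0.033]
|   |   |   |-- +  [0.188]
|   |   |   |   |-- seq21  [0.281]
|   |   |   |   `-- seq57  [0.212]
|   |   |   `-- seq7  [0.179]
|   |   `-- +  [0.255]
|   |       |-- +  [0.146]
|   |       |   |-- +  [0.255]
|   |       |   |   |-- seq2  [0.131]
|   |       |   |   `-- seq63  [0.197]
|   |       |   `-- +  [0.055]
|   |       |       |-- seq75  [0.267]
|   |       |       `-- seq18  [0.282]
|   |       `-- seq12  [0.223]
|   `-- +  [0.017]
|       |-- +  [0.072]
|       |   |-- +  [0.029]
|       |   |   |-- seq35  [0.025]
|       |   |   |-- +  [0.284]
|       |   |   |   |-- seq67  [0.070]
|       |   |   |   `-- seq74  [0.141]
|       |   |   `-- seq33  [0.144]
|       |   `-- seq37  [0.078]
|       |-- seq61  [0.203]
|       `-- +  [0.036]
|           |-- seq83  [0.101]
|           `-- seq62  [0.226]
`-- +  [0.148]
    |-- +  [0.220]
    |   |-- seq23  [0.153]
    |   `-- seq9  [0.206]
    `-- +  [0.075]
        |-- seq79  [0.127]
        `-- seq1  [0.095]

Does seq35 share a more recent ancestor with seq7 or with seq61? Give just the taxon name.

The MRCA of seq35 and seq61 subtends (((seq35,(seq67,seq74),seq33),seq37),seq61,(seq83,seq62)) (8 taxa).
The MRCA of seq35 and seq7 subtends (((seq32,(seq21,seq57),seq7),(((seq2,seq63),(seq75,seq18)),seq12)),(((seq35,(seq67,seq74),seq33),seq37),seq61,(seq83,seq62))) (17 taxa).
The first is nested inside the second, so seq35 shares a more recent common ancestor with seq61.

seq61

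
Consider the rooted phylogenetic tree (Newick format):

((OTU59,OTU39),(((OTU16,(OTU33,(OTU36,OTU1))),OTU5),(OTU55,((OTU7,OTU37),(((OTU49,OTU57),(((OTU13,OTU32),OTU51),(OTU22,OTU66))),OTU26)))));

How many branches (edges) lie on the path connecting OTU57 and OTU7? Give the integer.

The MRCA of OTU57 and OTU7 is the node subtending ((OTU7,OTU37),(((OTU49,OTU57),(((OTU13,OTU32),OTU51),(OTU22,OTU66))),OTU26)).
From OTU57 up to that node: 4 branches. From OTU7 up to the same node: 2 branches. Total: 4 + 2 = 6.

6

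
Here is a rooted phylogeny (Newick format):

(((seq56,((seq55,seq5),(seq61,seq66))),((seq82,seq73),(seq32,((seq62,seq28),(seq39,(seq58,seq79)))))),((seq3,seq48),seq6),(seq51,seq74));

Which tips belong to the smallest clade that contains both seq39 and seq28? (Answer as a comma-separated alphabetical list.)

seq28, seq39, seq58, seq62, seq79

Tracing seq39: it sits inside (seq39,(seq58,seq79)).
Tracing seq28: it sits inside (seq62,seq28).
The smallest clade enclosing both is ((seq62,seq28),(seq39,(seq58,seq79))); the answer is its 5 terminal taxa in alphabetical order.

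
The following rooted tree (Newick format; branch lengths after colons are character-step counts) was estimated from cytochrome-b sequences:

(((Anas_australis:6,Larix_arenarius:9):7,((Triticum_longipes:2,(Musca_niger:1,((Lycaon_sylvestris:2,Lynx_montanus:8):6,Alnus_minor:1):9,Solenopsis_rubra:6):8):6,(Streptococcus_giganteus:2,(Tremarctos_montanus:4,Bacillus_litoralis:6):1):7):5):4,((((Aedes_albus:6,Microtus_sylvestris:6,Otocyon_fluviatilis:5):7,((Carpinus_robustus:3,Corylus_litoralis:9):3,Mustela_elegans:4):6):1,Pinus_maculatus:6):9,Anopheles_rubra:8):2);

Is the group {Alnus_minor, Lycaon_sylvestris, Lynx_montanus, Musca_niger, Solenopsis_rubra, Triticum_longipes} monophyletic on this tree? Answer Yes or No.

The most recent common ancestor of these taxa subtends (Triticum_longipes,(Musca_niger,((Lycaon_sylvestris,Lynx_montanus),Alnus_minor),Solenopsis_rubra)).
That clade has exactly 6 tips — every listed taxon and nothing else — so the group is monophyletic.

Yes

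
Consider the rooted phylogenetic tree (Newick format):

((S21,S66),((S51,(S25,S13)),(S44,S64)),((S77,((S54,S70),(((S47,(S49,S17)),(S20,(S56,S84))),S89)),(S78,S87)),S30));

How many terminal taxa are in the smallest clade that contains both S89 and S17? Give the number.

The MRCA of S89 and S17 is the node subtending (((S47,(S49,S17)),(S20,(S56,S84))),S89).
That clade contains 7 terminal taxa: S17, S20, S47, S49, S56, S84, S89.

7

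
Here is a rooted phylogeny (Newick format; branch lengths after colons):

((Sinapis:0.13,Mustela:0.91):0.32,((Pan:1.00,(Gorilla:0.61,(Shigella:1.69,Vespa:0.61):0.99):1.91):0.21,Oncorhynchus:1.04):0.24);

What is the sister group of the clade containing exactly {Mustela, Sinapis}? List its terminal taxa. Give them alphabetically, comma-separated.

Gorilla, Oncorhynchus, Pan, Shigella, Vespa

The clade containing exactly {Mustela, Sinapis} attaches directly to the root of the tree.
The other lineage descending from that same node — the sister group — is ((Pan,(Gorilla,(Shigella,Vespa))),Oncorhynchus); its 5 tips in alphabetical order are the answer.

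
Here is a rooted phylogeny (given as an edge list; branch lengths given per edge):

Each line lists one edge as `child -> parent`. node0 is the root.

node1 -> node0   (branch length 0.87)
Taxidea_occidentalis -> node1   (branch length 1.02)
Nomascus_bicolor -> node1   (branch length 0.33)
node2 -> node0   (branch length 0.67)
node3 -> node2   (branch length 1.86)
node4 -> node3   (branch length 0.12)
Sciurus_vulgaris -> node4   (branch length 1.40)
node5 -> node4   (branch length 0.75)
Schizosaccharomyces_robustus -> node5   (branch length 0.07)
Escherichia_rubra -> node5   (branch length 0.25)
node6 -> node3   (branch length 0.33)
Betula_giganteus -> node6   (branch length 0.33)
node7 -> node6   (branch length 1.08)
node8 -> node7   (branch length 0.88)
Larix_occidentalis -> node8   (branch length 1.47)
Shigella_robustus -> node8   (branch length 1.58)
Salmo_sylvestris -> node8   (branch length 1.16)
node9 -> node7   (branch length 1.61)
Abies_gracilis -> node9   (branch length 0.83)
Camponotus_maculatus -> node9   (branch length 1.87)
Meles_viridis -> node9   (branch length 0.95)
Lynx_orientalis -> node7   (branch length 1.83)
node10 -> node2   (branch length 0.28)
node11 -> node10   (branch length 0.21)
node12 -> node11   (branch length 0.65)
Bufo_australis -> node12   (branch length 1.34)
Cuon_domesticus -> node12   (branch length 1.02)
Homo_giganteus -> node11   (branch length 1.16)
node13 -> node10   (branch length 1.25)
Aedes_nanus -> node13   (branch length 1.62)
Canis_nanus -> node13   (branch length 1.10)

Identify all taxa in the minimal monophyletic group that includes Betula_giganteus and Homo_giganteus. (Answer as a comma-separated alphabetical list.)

Abies_gracilis, Aedes_nanus, Betula_giganteus, Bufo_australis, Camponotus_maculatus, Canis_nanus, Cuon_domesticus, Escherichia_rubra, Homo_giganteus, Larix_occidentalis, Lynx_orientalis, Meles_viridis, Salmo_sylvestris, Schizosaccharomyces_robustus, Sciurus_vulgaris, Shigella_robustus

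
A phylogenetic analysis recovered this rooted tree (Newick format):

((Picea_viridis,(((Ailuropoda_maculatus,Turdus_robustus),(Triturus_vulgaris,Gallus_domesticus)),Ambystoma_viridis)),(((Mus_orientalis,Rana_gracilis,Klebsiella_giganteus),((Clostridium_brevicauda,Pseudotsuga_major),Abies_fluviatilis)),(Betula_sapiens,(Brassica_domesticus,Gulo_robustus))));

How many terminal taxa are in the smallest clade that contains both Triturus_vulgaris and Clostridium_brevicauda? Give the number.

15

The MRCA of Triturus_vulgaris and Clostridium_brevicauda is the root, so the clade is the entire tree.
That clade contains 15 terminal taxa: Abies_fluviatilis, Ailuropoda_maculatus, Ambystoma_viridis, Betula_sapiens, Brassica_domesticus, Clostridium_brevicauda, Gallus_domesticus, Gulo_robustus, Klebsiella_giganteus, Mus_orientalis, Picea_viridis, Pseudotsuga_major, Rana_gracilis, Triturus_vulgaris, Turdus_robustus.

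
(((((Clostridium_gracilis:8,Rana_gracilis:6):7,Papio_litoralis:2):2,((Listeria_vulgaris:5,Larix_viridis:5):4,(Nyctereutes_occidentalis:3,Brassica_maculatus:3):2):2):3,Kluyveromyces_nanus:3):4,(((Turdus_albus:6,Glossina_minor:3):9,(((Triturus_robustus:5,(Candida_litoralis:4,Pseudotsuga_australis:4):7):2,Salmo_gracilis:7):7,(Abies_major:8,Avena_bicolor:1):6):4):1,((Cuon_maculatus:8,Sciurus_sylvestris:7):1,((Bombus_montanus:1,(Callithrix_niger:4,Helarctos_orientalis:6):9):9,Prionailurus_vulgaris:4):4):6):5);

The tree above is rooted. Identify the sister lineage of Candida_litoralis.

Candida_litoralis attaches to the tree at the node subtending (Candida_litoralis,Pseudotsuga_australis).
The other lineage descending from that same node — the sister group — is the single tip Pseudotsuga_australis.

Pseudotsuga_australis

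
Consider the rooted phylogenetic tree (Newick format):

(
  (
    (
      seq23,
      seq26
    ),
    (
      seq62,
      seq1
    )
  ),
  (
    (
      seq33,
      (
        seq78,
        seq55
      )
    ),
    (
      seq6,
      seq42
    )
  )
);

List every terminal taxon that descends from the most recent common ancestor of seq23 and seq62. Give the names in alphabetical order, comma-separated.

seq1, seq23, seq26, seq62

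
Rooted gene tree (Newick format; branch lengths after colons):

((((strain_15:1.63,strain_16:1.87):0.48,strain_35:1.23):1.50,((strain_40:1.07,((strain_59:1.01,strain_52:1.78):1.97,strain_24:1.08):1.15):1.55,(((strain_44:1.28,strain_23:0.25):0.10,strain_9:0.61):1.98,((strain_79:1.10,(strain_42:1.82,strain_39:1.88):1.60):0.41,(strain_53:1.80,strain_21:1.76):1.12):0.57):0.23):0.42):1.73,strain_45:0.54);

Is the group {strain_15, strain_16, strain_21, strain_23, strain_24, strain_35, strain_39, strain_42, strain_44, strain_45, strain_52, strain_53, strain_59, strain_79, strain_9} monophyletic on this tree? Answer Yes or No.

The MRCA of the listed taxa is the root, so the smallest clade containing them is the whole tree.
That clade also contains strain_40, which is not in the proposed group, so the group is not monophyletic.

No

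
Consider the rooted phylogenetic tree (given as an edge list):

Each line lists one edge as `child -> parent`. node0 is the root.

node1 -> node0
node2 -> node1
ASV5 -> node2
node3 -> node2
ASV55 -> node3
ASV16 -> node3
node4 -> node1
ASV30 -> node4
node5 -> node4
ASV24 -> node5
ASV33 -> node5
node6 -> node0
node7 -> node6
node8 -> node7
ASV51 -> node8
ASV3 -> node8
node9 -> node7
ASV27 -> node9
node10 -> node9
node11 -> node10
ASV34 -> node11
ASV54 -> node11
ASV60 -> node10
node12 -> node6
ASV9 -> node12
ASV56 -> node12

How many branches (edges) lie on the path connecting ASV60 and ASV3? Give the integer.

5

The MRCA of ASV60 and ASV3 is the node subtending ((ASV51,ASV3),(ASV27,((ASV34,ASV54),ASV60))).
From ASV60 up to that node: 3 branches. From ASV3 up to the same node: 2 branches. Total: 3 + 2 = 5.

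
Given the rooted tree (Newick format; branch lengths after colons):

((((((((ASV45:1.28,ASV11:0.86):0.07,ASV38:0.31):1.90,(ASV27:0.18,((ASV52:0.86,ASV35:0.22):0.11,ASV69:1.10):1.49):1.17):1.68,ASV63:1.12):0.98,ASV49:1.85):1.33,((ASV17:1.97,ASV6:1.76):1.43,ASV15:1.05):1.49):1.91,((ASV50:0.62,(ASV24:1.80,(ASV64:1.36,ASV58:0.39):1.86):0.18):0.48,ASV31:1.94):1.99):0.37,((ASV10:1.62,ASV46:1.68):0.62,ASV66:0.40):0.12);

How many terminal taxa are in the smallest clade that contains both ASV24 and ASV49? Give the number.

The MRCA of ASV24 and ASV49 is the node subtending (((((((ASV45,ASV11),ASV38),(ASV27,((ASV52,ASV35),ASV69))),ASV63),ASV49),((ASV17,ASV6),ASV15)),((ASV50,(ASV24,(ASV64,ASV58))),ASV31)).
That clade contains 17 terminal taxa: ASV11, ASV15, ASV17, ASV24, ASV27, ASV31, ASV35, ASV38, ASV45, ASV49, ASV50, ASV52, ASV58, ASV6, ASV63, ASV64, ASV69.

17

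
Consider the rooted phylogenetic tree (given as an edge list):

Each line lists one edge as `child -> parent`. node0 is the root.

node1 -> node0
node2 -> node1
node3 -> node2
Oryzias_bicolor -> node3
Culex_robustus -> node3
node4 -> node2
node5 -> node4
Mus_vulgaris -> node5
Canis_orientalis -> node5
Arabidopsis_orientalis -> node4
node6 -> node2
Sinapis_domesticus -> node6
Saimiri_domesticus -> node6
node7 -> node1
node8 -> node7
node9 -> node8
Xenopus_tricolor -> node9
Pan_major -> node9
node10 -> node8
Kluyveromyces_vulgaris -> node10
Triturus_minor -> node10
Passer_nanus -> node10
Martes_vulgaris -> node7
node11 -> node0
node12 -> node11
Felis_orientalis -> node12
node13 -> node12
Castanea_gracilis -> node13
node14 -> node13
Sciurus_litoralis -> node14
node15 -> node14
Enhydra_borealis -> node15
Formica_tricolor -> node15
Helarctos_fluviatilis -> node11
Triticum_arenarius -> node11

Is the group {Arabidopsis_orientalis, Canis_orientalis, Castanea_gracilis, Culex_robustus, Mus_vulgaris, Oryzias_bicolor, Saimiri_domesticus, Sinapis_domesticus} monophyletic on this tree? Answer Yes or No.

No

The MRCA of the listed taxa is the root, so the smallest clade containing them is the whole tree.
That clade also contains Enhydra_borealis, Felis_orientalis, Formica_tricolor, Helarctos_fluviatilis, Kluyveromyces_vulgaris, Martes_vulgaris, Pan_major, Passer_nanus, Sciurus_litoralis, Triticum_arenarius, Triturus_minor, Xenopus_tricolor, which are not in the proposed group, so the group is not monophyletic.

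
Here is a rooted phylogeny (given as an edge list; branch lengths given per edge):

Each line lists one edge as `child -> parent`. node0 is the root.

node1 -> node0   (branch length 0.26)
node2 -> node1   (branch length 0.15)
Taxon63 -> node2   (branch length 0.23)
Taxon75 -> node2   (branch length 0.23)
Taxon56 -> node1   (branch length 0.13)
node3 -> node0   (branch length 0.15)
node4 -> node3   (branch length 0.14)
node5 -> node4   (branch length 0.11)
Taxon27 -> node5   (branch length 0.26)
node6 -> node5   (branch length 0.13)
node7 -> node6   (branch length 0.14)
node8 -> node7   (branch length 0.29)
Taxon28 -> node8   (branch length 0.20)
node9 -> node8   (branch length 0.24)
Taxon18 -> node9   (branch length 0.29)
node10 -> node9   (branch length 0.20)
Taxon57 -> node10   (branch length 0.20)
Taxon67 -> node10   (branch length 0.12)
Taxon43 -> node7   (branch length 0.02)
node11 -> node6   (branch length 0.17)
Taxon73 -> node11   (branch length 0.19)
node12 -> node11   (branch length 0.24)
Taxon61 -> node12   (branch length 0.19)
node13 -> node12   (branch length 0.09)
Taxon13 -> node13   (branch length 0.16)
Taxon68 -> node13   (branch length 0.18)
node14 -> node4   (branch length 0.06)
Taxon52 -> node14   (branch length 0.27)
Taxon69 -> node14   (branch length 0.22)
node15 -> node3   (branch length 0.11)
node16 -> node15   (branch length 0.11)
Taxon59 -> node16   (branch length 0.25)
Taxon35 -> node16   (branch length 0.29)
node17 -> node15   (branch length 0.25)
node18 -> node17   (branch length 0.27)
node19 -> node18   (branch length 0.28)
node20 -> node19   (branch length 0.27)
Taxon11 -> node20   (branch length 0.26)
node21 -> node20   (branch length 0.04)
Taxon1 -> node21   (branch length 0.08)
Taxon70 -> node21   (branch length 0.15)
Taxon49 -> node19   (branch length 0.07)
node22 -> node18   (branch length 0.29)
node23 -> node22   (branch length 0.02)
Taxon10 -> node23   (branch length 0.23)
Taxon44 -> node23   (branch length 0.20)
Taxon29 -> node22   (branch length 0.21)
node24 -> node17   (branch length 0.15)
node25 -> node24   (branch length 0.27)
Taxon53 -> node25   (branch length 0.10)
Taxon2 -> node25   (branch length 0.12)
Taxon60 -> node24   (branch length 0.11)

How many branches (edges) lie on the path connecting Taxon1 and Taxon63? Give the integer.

The MRCA of Taxon1 and Taxon63 is the root of the tree.
From Taxon1 up to that node: 8 branches. From Taxon63 up to the same node: 3 branches. Total: 8 + 3 = 11.

11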